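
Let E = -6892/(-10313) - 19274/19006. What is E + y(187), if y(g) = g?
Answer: 18292938388/98004439 ≈ 186.65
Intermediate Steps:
E = -33891705/98004439 (E = -6892*(-1/10313) - 19274*1/19006 = 6892/10313 - 9637/9503 = -33891705/98004439 ≈ -0.34582)
E + y(187) = -33891705/98004439 + 187 = 18292938388/98004439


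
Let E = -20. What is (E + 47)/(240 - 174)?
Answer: 9/22 ≈ 0.40909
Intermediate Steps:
(E + 47)/(240 - 174) = (-20 + 47)/(240 - 174) = 27/66 = 27*(1/66) = 9/22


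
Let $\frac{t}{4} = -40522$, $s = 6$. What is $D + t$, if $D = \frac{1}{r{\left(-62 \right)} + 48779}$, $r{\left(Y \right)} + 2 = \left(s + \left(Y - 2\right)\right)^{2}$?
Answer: $- \frac{8451430407}{52141} \approx -1.6209 \cdot 10^{5}$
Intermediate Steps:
$t = -162088$ ($t = 4 \left(-40522\right) = -162088$)
$r{\left(Y \right)} = -2 + \left(4 + Y\right)^{2}$ ($r{\left(Y \right)} = -2 + \left(6 + \left(Y - 2\right)\right)^{2} = -2 + \left(6 + \left(-2 + Y\right)\right)^{2} = -2 + \left(4 + Y\right)^{2}$)
$D = \frac{1}{52141}$ ($D = \frac{1}{\left(-2 + \left(4 - 62\right)^{2}\right) + 48779} = \frac{1}{\left(-2 + \left(-58\right)^{2}\right) + 48779} = \frac{1}{\left(-2 + 3364\right) + 48779} = \frac{1}{3362 + 48779} = \frac{1}{52141} \approx 1.9179 \cdot 10^{-5}$)
$D + t = \frac{1}{52141} - 162088 = - \frac{8451430407}{52141}$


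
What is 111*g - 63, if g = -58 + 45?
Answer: -1506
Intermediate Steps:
g = -13
111*g - 63 = 111*(-13) - 63 = -1443 - 63 = -1506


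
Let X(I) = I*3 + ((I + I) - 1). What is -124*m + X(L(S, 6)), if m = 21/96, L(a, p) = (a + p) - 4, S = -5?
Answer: -345/8 ≈ -43.125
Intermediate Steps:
L(a, p) = -4 + a + p
X(I) = -1 + 5*I (X(I) = 3*I + (2*I - 1) = 3*I + (-1 + 2*I) = -1 + 5*I)
m = 7/32 (m = 21*(1/96) = 7/32 ≈ 0.21875)
-124*m + X(L(S, 6)) = -124*7/32 + (-1 + 5*(-4 - 5 + 6)) = -217/8 + (-1 + 5*(-3)) = -217/8 + (-1 - 15) = -217/8 - 16 = -345/8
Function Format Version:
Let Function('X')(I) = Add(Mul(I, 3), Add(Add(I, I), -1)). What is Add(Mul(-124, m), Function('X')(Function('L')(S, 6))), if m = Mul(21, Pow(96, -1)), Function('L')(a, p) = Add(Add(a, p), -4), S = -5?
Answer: Rational(-345, 8) ≈ -43.125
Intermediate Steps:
Function('L')(a, p) = Add(-4, a, p)
Function('X')(I) = Add(-1, Mul(5, I)) (Function('X')(I) = Add(Mul(3, I), Add(Mul(2, I), -1)) = Add(Mul(3, I), Add(-1, Mul(2, I))) = Add(-1, Mul(5, I)))
m = Rational(7, 32) (m = Mul(21, Rational(1, 96)) = Rational(7, 32) ≈ 0.21875)
Add(Mul(-124, m), Function('X')(Function('L')(S, 6))) = Add(Mul(-124, Rational(7, 32)), Add(-1, Mul(5, Add(-4, -5, 6)))) = Add(Rational(-217, 8), Add(-1, Mul(5, -3))) = Add(Rational(-217, 8), Add(-1, -15)) = Add(Rational(-217, 8), -16) = Rational(-345, 8)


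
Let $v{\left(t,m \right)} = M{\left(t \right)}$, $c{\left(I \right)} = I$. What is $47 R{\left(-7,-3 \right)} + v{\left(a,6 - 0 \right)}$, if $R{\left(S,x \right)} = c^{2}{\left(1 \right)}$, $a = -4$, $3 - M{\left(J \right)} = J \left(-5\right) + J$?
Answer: $34$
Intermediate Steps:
$M{\left(J \right)} = 3 + 4 J$ ($M{\left(J \right)} = 3 - \left(J \left(-5\right) + J\right) = 3 - \left(- 5 J + J\right) = 3 - - 4 J = 3 + 4 J$)
$v{\left(t,m \right)} = 3 + 4 t$
$R{\left(S,x \right)} = 1$ ($R{\left(S,x \right)} = 1^{2} = 1$)
$47 R{\left(-7,-3 \right)} + v{\left(a,6 - 0 \right)} = 47 \cdot 1 + \left(3 + 4 \left(-4\right)\right) = 47 + \left(3 - 16\right) = 47 - 13 = 34$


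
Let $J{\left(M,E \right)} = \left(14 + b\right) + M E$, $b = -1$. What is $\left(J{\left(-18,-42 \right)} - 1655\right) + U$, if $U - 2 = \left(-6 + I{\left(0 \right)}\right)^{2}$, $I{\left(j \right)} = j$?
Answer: $-848$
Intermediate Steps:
$U = 38$ ($U = 2 + \left(-6 + 0\right)^{2} = 2 + \left(-6\right)^{2} = 2 + 36 = 38$)
$J{\left(M,E \right)} = 13 + E M$ ($J{\left(M,E \right)} = \left(14 - 1\right) + M E = 13 + E M$)
$\left(J{\left(-18,-42 \right)} - 1655\right) + U = \left(\left(13 - -756\right) - 1655\right) + 38 = \left(\left(13 + 756\right) - 1655\right) + 38 = \left(769 - 1655\right) + 38 = -886 + 38 = -848$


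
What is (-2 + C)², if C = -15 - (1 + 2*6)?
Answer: 900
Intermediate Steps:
C = -28 (C = -15 - (1 + 12) = -15 - 1*13 = -15 - 13 = -28)
(-2 + C)² = (-2 - 28)² = (-30)² = 900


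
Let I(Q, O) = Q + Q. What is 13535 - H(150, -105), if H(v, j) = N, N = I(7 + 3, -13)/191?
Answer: 2585165/191 ≈ 13535.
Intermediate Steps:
I(Q, O) = 2*Q
N = 20/191 (N = (2*(7 + 3))/191 = (2*10)*(1/191) = 20*(1/191) = 20/191 ≈ 0.10471)
H(v, j) = 20/191
13535 - H(150, -105) = 13535 - 1*20/191 = 13535 - 20/191 = 2585165/191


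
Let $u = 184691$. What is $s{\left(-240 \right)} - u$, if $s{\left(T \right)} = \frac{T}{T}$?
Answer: $-184690$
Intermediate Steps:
$s{\left(T \right)} = 1$
$s{\left(-240 \right)} - u = 1 - 184691 = -184690$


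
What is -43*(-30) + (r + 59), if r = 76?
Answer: 1425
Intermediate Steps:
-43*(-30) + (r + 59) = -43*(-30) + (76 + 59) = 1290 + 135 = 1425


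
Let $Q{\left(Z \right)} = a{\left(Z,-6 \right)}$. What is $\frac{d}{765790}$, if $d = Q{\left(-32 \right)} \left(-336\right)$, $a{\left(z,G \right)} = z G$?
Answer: $- \frac{32256}{382895} \approx -0.084242$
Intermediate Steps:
$a{\left(z,G \right)} = G z$
$Q{\left(Z \right)} = - 6 Z$
$d = -64512$ ($d = \left(-6\right) \left(-32\right) \left(-336\right) = 192 \left(-336\right) = -64512$)
$\frac{d}{765790} = - \frac{64512}{765790} = \left(-64512\right) \frac{1}{765790} = - \frac{32256}{382895}$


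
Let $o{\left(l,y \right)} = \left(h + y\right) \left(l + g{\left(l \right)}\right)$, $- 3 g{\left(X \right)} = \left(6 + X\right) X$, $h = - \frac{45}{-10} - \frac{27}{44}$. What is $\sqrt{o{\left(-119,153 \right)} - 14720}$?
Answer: $\frac{i \sqrt{89129381}}{11} \approx 858.26 i$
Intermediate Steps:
$h = \frac{171}{44}$ ($h = \left(-45\right) \left(- \frac{1}{10}\right) - \frac{27}{44} = \frac{9}{2} - \frac{27}{44} = \frac{171}{44} \approx 3.8864$)
$g{\left(X \right)} = - \frac{X \left(6 + X\right)}{3}$ ($g{\left(X \right)} = - \frac{\left(6 + X\right) X}{3} = - \frac{X \left(6 + X\right)}{3}$)
$o{\left(l,y \right)} = \left(\frac{171}{44} + y\right) \left(l - \frac{l \left(6 + l\right)}{3}\right)$
$\sqrt{o{\left(-119,153 \right)} - 14720} = \sqrt{\frac{1}{132} \left(-119\right) \left(-513 - -20349 + 132 \cdot 153 - 6732 \left(6 - 119\right)\right) - 14720} = \sqrt{\frac{1}{132} \left(-119\right) \left(-513 + 20349 + 20196 - 6732 \left(-113\right)\right) - 14720} = \sqrt{\frac{1}{132} \left(-119\right) \left(-513 + 20349 + 20196 + 760716\right) - 14720} = \sqrt{\frac{1}{132} \left(-119\right) 800748 - 14720} = \sqrt{- \frac{7940751}{11} - 14720} = \sqrt{- \frac{8102671}{11}} = \frac{i \sqrt{89129381}}{11}$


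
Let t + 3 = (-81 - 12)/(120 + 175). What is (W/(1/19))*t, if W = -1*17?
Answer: 315894/295 ≈ 1070.8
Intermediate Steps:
W = -17
t = -978/295 (t = -3 + (-81 - 12)/(120 + 175) = -3 - 93/295 = -978/295 ≈ -3.3153)
(W/(1/19))*t = -17/(1/19)*(-978/295) = -17/1/19*(-978/295) = -17*19*(-978/295) = -323*(-978/295) = 315894/295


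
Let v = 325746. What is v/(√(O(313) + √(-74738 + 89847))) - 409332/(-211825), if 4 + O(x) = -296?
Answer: 409332/211825 - 325746*I/√(300 - √15109) ≈ 1.9324 - 24479.0*I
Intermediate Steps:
O(x) = -300 (O(x) = -4 - 296 = -300)
v/(√(O(313) + √(-74738 + 89847))) - 409332/(-211825) = 325746/(√(-300 + √(-74738 + 89847))) - 409332/(-211825) = 325746/(√(-300 + √15109)) - 409332*(-1/211825) = 325746/√(-300 + √15109) + 409332/211825 = 409332/211825 + 325746/√(-300 + √15109)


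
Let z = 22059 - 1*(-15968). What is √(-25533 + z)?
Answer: √12494 ≈ 111.78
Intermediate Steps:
z = 38027 (z = 22059 + 15968 = 38027)
√(-25533 + z) = √(-25533 + 38027) = √12494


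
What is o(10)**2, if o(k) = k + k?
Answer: 400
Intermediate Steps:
o(k) = 2*k
o(10)**2 = (2*10)**2 = 20**2 = 400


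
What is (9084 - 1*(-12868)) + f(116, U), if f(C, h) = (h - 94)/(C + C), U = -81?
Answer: 5092689/232 ≈ 21951.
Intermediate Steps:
f(C, h) = (-94 + h)/(2*C) (f(C, h) = (-94 + h)/((2*C)) = (-94 + h)*(1/(2*C)) = (-94 + h)/(2*C))
(9084 - 1*(-12868)) + f(116, U) = (9084 - 1*(-12868)) + (½)*(-94 - 81)/116 = (9084 + 12868) + (½)*(1/116)*(-175) = 21952 - 175/232 = 5092689/232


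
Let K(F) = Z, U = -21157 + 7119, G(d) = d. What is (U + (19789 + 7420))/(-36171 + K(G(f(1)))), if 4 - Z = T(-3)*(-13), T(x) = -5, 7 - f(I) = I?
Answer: -13171/36232 ≈ -0.36352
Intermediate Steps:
f(I) = 7 - I
U = -14038
Z = -61 (Z = 4 - (-5)*(-13) = 4 - 1*65 = 4 - 65 = -61)
K(F) = -61
(U + (19789 + 7420))/(-36171 + K(G(f(1)))) = (-14038 + (19789 + 7420))/(-36171 - 61) = (-14038 + 27209)/(-36232) = 13171*(-1/36232) = -13171/36232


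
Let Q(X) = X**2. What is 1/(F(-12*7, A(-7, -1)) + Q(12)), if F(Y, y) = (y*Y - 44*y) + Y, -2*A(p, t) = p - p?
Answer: 1/60 ≈ 0.016667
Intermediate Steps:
A(p, t) = 0 (A(p, t) = -(p - p)/2 = -1/2*0 = 0)
F(Y, y) = Y - 44*y + Y*y (F(Y, y) = (Y*y - 44*y) + Y = (-44*y + Y*y) + Y = Y - 44*y + Y*y)
1/(F(-12*7, A(-7, -1)) + Q(12)) = 1/((-12*7 - 44*0 - 12*7*0) + 12**2) = 1/((-84 + 0 - 84*0) + 144) = 1/((-84 + 0 + 0) + 144) = 1/(-84 + 144) = 1/60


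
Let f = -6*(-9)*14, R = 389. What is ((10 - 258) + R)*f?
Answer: 106596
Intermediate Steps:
f = 756 (f = 54*14 = 756)
((10 - 258) + R)*f = ((10 - 258) + 389)*756 = (-248 + 389)*756 = 141*756 = 106596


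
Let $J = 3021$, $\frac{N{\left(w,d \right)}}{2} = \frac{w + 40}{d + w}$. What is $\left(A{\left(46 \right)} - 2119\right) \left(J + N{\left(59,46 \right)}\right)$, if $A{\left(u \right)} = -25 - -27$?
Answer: $- \frac{223980717}{35} \approx -6.3994 \cdot 10^{6}$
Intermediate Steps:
$N{\left(w,d \right)} = \frac{2 \left(40 + w\right)}{d + w}$ ($N{\left(w,d \right)} = 2 \frac{w + 40}{d + w} = 2 \frac{40 + w}{d + w} = \frac{2 \left(40 + w\right)}{d + w}$)
$A{\left(u \right)} = 2$ ($A{\left(u \right)} = -25 + 27 = 2$)
$\left(A{\left(46 \right)} - 2119\right) \left(J + N{\left(59,46 \right)}\right) = \left(2 - 2119\right) \left(3021 + \frac{2 \left(40 + 59\right)}{46 + 59}\right) = - 2117 \left(3021 + 2 \cdot \frac{1}{105} \cdot 99\right) = - 2117 \left(3021 + \frac{66}{35}\right) = \left(-2117\right) \frac{105801}{35} = - \frac{223980717}{35}$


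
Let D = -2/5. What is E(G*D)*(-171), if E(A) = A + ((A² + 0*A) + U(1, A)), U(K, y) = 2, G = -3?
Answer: -19836/25 ≈ -793.44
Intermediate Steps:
D = -⅖ (D = -2*⅕ = -⅖ ≈ -0.40000)
E(A) = 2 + A + A² (E(A) = A + ((A² + 0*A) + 2) = A + ((A² + 0) + 2) = A + (A² + 2) = A + (2 + A²) = 2 + A + A²)
E(G*D)*(-171) = (2 - 3*(-⅖) + (-3*(-⅖))²)*(-171) = (2 + 6/5 + (6/5)²)*(-171) = (2 + 6/5 + 36/25)*(-171) = (116/25)*(-171) = -19836/25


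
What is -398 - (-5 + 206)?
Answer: -599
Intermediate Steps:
-398 - (-5 + 206) = -398 - 1*201 = -398 - 201 = -599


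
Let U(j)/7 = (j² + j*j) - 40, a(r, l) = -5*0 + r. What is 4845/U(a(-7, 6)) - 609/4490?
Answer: 5376699/455735 ≈ 11.798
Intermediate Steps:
a(r, l) = r (a(r, l) = 0 + r = r)
U(j) = -280 + 14*j² (U(j) = 7*((j² + j*j) - 40) = 7*((j² + j²) - 40) = 7*(2*j² - 40) = 7*(-40 + 2*j²) = -280 + 14*j²)
4845/U(a(-7, 6)) - 609/4490 = 4845/(-280 + 14*(-7)²) - 609/4490 = 4845/(-280 + 14*49) - 609*1/4490 = 4845/(-280 + 686) - 609/4490 = 4845/406 - 609/4490 = 5376699/455735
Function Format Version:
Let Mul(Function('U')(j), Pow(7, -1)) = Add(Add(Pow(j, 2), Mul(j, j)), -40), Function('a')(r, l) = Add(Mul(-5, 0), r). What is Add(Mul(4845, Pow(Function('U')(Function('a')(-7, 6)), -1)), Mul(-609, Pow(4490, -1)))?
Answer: Rational(5376699, 455735) ≈ 11.798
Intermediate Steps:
Function('a')(r, l) = r (Function('a')(r, l) = Add(0, r) = r)
Function('U')(j) = Add(-280, Mul(14, Pow(j, 2))) (Function('U')(j) = Mul(7, Add(Add(Pow(j, 2), Mul(j, j)), -40)) = Mul(7, Add(Add(Pow(j, 2), Pow(j, 2)), -40)) = Mul(7, Add(Mul(2, Pow(j, 2)), -40)) = Mul(7, Add(-40, Mul(2, Pow(j, 2)))) = Add(-280, Mul(14, Pow(j, 2))))
Add(Mul(4845, Pow(Function('U')(Function('a')(-7, 6)), -1)), Mul(-609, Pow(4490, -1))) = Add(Mul(4845, Pow(Add(-280, Mul(14, Pow(-7, 2))), -1)), Mul(-609, Pow(4490, -1))) = Add(Mul(4845, Pow(Add(-280, Mul(14, 49)), -1)), Mul(-609, Rational(1, 4490))) = Add(Mul(4845, Pow(Add(-280, 686), -1)), Rational(-609, 4490)) = Add(Mul(4845, Pow(406, -1)), Rational(-609, 4490)) = Add(Mul(4845, Rational(1, 406)), Rational(-609, 4490)) = Add(Rational(4845, 406), Rational(-609, 4490)) = Rational(5376699, 455735)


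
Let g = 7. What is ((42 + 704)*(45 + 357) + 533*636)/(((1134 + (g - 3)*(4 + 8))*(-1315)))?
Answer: -21296/51811 ≈ -0.41103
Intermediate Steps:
((42 + 704)*(45 + 357) + 533*636)/(((1134 + (g - 3)*(4 + 8))*(-1315))) = ((42 + 704)*(45 + 357) + 533*636)/(((1134 + (7 - 3)*(4 + 8))*(-1315))) = (746*402 + 338988)/(((1134 + 4*12)*(-1315))) = (299892 + 338988)/(((1134 + 48)*(-1315))) = 638880/((1182*(-1315))) = 638880/(-1554330) = 638880*(-1/1554330) = -21296/51811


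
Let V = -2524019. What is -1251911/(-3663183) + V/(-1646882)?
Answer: 11307693183979/6032830145406 ≈ 1.8744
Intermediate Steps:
-1251911/(-3663183) + V/(-1646882) = -1251911/(-3663183) - 2524019/(-1646882) = -1251911*(-1/3663183) - 2524019*(-1/1646882) = 1251911/3663183 + 2524019/1646882 = 11307693183979/6032830145406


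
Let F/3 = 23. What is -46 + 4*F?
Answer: 230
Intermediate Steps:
F = 69 (F = 3*23 = 69)
-46 + 4*F = -46 + 4*69 = -46 + 276 = 230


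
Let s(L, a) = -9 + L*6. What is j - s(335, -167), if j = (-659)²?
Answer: 432280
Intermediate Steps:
s(L, a) = -9 + 6*L
j = 434281
j - s(335, -167) = 434281 - (-9 + 6*335) = 434281 - (-9 + 2010) = 434281 - 1*2001 = 434281 - 2001 = 432280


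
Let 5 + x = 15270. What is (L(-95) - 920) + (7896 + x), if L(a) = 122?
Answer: 22363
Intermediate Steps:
x = 15265 (x = -5 + 15270 = 15265)
(L(-95) - 920) + (7896 + x) = (122 - 920) + (7896 + 15265) = -798 + 23161 = 22363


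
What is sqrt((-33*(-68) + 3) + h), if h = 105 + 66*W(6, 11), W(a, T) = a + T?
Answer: 3*sqrt(386) ≈ 58.941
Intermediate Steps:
W(a, T) = T + a
h = 1227 (h = 105 + 66*(11 + 6) = 105 + 66*17 = 105 + 1122 = 1227)
sqrt((-33*(-68) + 3) + h) = sqrt((-33*(-68) + 3) + 1227) = sqrt((2244 + 3) + 1227) = sqrt(2247 + 1227) = sqrt(3474) = 3*sqrt(386)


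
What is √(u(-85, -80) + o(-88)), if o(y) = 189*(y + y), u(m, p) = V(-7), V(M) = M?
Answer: 7*I*√679 ≈ 182.4*I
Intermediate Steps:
u(m, p) = -7
o(y) = 378*y (o(y) = 189*(2*y) = 378*y)
√(u(-85, -80) + o(-88)) = √(-7 + 378*(-88)) = √(-7 - 33264) = √(-33271) = 7*I*√679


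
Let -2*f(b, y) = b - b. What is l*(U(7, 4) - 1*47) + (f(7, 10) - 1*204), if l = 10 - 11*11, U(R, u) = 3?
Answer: 4680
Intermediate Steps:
f(b, y) = 0 (f(b, y) = -(b - b)/2 = -1/2*0 = 0)
l = -111 (l = 10 - 121 = -111)
l*(U(7, 4) - 1*47) + (f(7, 10) - 1*204) = -111*(3 - 1*47) + (0 - 1*204) = -111*(3 - 47) + (0 - 204) = -111*(-44) - 204 = 4884 - 204 = 4680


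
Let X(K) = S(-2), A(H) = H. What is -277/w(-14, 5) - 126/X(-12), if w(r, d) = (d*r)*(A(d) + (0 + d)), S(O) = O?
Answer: 44377/700 ≈ 63.396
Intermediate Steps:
X(K) = -2
w(r, d) = 2*r*d² (w(r, d) = (d*r)*(d + (0 + d)) = (d*r)*(d + d) = (d*r)*(2*d) = 2*r*d²)
-277/w(-14, 5) - 126/X(-12) = -277/(2*(-14)*5²) - 126/(-2) = -277/(2*(-14)*25) - 126*(-½) = -277/(-700) + 63 = -277*(-1/700) + 63 = 277/700 + 63 = 44377/700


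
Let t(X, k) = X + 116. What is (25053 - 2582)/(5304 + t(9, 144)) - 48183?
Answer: -261563036/5429 ≈ -48179.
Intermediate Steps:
t(X, k) = 116 + X
(25053 - 2582)/(5304 + t(9, 144)) - 48183 = (25053 - 2582)/(5304 + (116 + 9)) - 48183 = 22471/(5304 + 125) - 48183 = 22471/5429 - 48183 = -261563036/5429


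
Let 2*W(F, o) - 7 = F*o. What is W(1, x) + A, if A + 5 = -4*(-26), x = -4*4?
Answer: 189/2 ≈ 94.500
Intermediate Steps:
x = -16
A = 99 (A = -5 - 4*(-26) = -5 + 104 = 99)
W(F, o) = 7/2 + F*o/2 (W(F, o) = 7/2 + (F*o)/2 = 7/2 + F*o/2)
W(1, x) + A = (7/2 + (½)*1*(-16)) + 99 = (7/2 - 8) + 99 = -9/2 + 99 = 189/2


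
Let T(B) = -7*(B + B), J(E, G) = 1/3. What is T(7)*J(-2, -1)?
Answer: -98/3 ≈ -32.667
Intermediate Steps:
J(E, G) = 1/3
T(B) = -14*B
T(7)*J(-2, -1) = -14*7*(1/3) = -98*1/3 = -98/3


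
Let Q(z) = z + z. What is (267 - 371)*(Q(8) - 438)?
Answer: 43888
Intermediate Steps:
Q(z) = 2*z
(267 - 371)*(Q(8) - 438) = (267 - 371)*(2*8 - 438) = -104*(16 - 438) = -104*(-422) = 43888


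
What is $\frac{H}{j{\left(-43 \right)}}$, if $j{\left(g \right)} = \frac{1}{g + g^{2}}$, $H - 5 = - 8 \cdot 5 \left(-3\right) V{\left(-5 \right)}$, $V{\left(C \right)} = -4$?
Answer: $-857850$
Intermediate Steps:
$H = -475$ ($H = 5 + - 8 \cdot 5 \left(-3\right) \left(-4\right) = 5 + \left(-8\right) \left(-15\right) \left(-4\right) = 5 + 120 \left(-4\right) = 5 - 480 = -475$)
$\frac{H}{j{\left(-43 \right)}} = - \frac{475}{\frac{1}{-43} \frac{1}{1 - 43}} = - \frac{475}{\left(- \frac{1}{43}\right) \frac{1}{-42}} = - \frac{475}{\left(- \frac{1}{43}\right) \left(- \frac{1}{42}\right)} = - 475 \frac{1}{\frac{1}{1806}} = \left(-475\right) 1806 = -857850$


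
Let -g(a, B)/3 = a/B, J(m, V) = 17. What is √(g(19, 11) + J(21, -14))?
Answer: √1430/11 ≈ 3.4378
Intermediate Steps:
g(a, B) = -3*a/B
√(g(19, 11) + J(21, -14)) = √(-3*19/11 + 17) = √(-3*19*1/11 + 17) = √(-57/11 + 17) = √(130/11) = √1430/11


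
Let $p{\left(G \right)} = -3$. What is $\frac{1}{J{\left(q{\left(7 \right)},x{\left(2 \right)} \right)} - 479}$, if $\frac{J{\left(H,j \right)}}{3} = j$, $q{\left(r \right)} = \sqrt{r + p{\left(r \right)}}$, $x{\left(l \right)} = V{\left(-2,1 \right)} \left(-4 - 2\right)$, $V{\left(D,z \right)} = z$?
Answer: $- \frac{1}{497} \approx -0.0020121$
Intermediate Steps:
$x{\left(l \right)} = -6$ ($x{\left(l \right)} = 1 \left(-4 - 2\right) = 1 \left(-6\right) = -6$)
$q{\left(r \right)} = \sqrt{-3 + r}$ ($q{\left(r \right)} = \sqrt{r - 3} = \sqrt{-3 + r}$)
$J{\left(H,j \right)} = 3 j$
$\frac{1}{J{\left(q{\left(7 \right)},x{\left(2 \right)} \right)} - 479} = \frac{1}{3 \left(-6\right) - 479} = \frac{1}{-18 + \left(-2039 + 1560\right)} = \frac{1}{-18 - 479} = \frac{1}{-497} = - \frac{1}{497}$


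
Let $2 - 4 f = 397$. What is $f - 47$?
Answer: $- \frac{583}{4} \approx -145.75$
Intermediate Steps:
$f = - \frac{395}{4}$ ($f = \frac{1}{2} - \frac{397}{4} = - \frac{395}{4} \approx -98.75$)
$f - 47 = - \frac{395}{4} - 47 = - \frac{583}{4}$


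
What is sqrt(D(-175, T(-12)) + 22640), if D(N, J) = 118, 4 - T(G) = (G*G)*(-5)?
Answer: sqrt(22758) ≈ 150.86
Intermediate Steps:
T(G) = 4 + 5*G**2 (T(G) = 4 - G*G*(-5) = 4 - G**2*(-5) = 4 - (-5)*G**2 = 4 + 5*G**2)
sqrt(D(-175, T(-12)) + 22640) = sqrt(118 + 22640) = sqrt(22758)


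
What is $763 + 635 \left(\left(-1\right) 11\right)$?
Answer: $-6222$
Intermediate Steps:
$763 + 635 \left(\left(-1\right) 11\right) = 763 + 635 \left(-11\right) = 763 - 6985 = -6222$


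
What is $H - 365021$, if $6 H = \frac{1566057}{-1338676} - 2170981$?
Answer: $- \frac{5838110840389}{8032056} \approx -7.2685 \cdot 10^{5}$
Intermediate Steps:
$H = - \frac{2906241727213}{8032056}$ ($H = \frac{\frac{1566057}{-1338676} - 2170981}{6} = \frac{1566057 \left(- \frac{1}{1338676}\right) - 2170981}{6} = \frac{- \frac{1566057}{1338676} - 2170981}{6} = \frac{1}{6} \left(- \frac{2906241727213}{1338676}\right) = - \frac{2906241727213}{8032056} \approx -3.6183 \cdot 10^{5}$)
$H - 365021 = - \frac{2906241727213}{8032056} - 365021 = - \frac{5838110840389}{8032056}$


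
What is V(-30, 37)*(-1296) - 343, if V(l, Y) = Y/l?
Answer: 6277/5 ≈ 1255.4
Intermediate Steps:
V(-30, 37)*(-1296) - 343 = (37/(-30))*(-1296) - 343 = (37*(-1/30))*(-1296) - 343 = -37/30*(-1296) - 343 = 7992/5 - 343 = 6277/5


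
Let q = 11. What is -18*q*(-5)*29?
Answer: 28710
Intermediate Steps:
-18*q*(-5)*29 = -198*(-5)*29 = -18*(-55)*29 = 990*29 = 28710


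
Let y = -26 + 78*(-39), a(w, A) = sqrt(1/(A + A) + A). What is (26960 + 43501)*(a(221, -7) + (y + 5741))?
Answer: 188342253 + 211383*I*sqrt(154)/14 ≈ 1.8834e+8 + 1.8737e+5*I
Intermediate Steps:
a(w, A) = sqrt(A + 1/(2*A)) (a(w, A) = sqrt(1/(2*A) + A) = sqrt(A + 1/(2*A)))
y = -3068 (y = -26 - 3042 = -3068)
(26960 + 43501)*(a(221, -7) + (y + 5741)) = (26960 + 43501)*(sqrt(2/(-7) + 4*(-7))/2 + (-3068 + 5741)) = 70461*(sqrt(2*(-1/7) - 28)/2 + 2673) = 70461*(sqrt(-2/7 - 28)/2 + 2673) = 70461*(sqrt(-198/7)/2 + 2673) = 70461*((3*I*sqrt(154)/7)/2 + 2673) = 70461*(3*I*sqrt(154)/14 + 2673) = 70461*(2673 + 3*I*sqrt(154)/14) = 188342253 + 211383*I*sqrt(154)/14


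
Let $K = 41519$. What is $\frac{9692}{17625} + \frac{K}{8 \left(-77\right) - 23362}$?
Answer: $- \frac{499377599}{422612250} \approx -1.1816$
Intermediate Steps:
$\frac{9692}{17625} + \frac{K}{8 \left(-77\right) - 23362} = \frac{9692}{17625} + \frac{41519}{8 \left(-77\right) - 23362} = 9692 \cdot \frac{1}{17625} + \frac{41519}{-616 - 23362} = \frac{9692}{17625} + \frac{41519}{-23978} = \frac{9692}{17625} + 41519 \left(- \frac{1}{23978}\right) = \frac{9692}{17625} - \frac{41519}{23978} = - \frac{499377599}{422612250}$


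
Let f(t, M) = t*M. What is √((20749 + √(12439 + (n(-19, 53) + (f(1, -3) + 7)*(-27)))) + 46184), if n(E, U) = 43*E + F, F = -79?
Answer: √(66933 + √11435) ≈ 258.92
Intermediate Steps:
f(t, M) = M*t
n(E, U) = -79 + 43*E (n(E, U) = 43*E - 79 = -79 + 43*E)
√((20749 + √(12439 + (n(-19, 53) + (f(1, -3) + 7)*(-27)))) + 46184) = √((20749 + √(12439 + ((-79 + 43*(-19)) + (-3*1 + 7)*(-27)))) + 46184) = √((20749 + √(12439 + ((-79 - 817) + (-3 + 7)*(-27)))) + 46184) = √((20749 + √(12439 + (-896 + 4*(-27)))) + 46184) = √((20749 + √(12439 + (-896 - 108))) + 46184) = √((20749 + √(12439 - 1004)) + 46184) = √((20749 + √11435) + 46184) = √(66933 + √11435)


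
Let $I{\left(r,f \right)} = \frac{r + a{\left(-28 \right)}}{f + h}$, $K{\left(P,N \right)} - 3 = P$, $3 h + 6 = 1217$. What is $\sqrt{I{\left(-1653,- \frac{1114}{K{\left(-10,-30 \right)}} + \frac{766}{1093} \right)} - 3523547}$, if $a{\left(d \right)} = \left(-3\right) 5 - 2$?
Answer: $\frac{i \sqrt{589471941153509319953}}{12934253} \approx 1877.1 i$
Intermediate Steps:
$h = \frac{1211}{3}$ ($h = -2 + \frac{1}{3} \cdot 1217 = -2 + \frac{1217}{3} = \frac{1211}{3} \approx 403.67$)
$K{\left(P,N \right)} = 3 + P$
$a{\left(d \right)} = -17$ ($a{\left(d \right)} = -15 - 2 = -17$)
$I{\left(r,f \right)} = \frac{-17 + r}{\frac{1211}{3} + f}$ ($I{\left(r,f \right)} = \frac{r - 17}{f + \frac{1211}{3}} = \frac{-17 + r}{\frac{1211}{3} + f}$)
$\sqrt{I{\left(-1653,- \frac{1114}{K{\left(-10,-30 \right)}} + \frac{766}{1093} \right)} - 3523547} = \sqrt{\frac{3 \left(-17 - 1653\right)}{1211 + 3 \left(- \frac{1114}{3 - 10} + \frac{766}{1093}\right)} - 3523547} = \sqrt{3 \frac{1}{1211 + 3 \left(- \frac{1114}{-7} + 766 \cdot \frac{1}{1093}\right)} \left(-1670\right) - 3523547} = \sqrt{3 \frac{1}{1211 + 3 \left(\left(-1114\right) \left(- \frac{1}{7}\right) + \frac{766}{1093}\right)} \left(-1670\right) - 3523547} = \sqrt{3 \frac{1}{1211 + 3 \left(\frac{1114}{7} + \frac{766}{1093}\right)} \left(-1670\right) - 3523547} = \sqrt{3 \frac{1}{1211 + 3 \cdot \frac{1222964}{7651}} \left(-1670\right) - 3523547} = \sqrt{3 \frac{1}{1211 + \frac{3668892}{7651}} \left(-1670\right) - 3523547} = \sqrt{3 \frac{1}{\frac{12934253}{7651}} \left(-1670\right) - 3523547} = \sqrt{3 \cdot \frac{7651}{12934253} \left(-1670\right) - 3523547} = \sqrt{- \frac{38331510}{12934253} - 3523547} = \sqrt{- \frac{45574486686901}{12934253}} = \frac{i \sqrt{589471941153509319953}}{12934253}$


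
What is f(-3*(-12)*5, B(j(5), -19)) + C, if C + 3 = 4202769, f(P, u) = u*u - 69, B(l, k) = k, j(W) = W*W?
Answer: 4203058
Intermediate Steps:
j(W) = W**2
f(P, u) = -69 + u**2 (f(P, u) = u**2 - 69 = -69 + u**2)
C = 4202766 (C = -3 + 4202769 = 4202766)
f(-3*(-12)*5, B(j(5), -19)) + C = (-69 + (-19)**2) + 4202766 = (-69 + 361) + 4202766 = 292 + 4202766 = 4203058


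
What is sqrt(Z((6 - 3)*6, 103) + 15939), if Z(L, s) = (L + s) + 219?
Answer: sqrt(16279) ≈ 127.59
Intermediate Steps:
Z(L, s) = 219 + L + s
sqrt(Z((6 - 3)*6, 103) + 15939) = sqrt((219 + (6 - 3)*6 + 103) + 15939) = sqrt((219 + 3*6 + 103) + 15939) = sqrt((219 + 18 + 103) + 15939) = sqrt(340 + 15939) = sqrt(16279)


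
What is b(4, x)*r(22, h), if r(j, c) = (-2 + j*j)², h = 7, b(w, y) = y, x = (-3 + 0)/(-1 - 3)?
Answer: 174243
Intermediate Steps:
x = ¾ (x = -3/(-4) = -3*(-¼) = ¾ ≈ 0.75000)
r(j, c) = (-2 + j²)²
b(4, x)*r(22, h) = 3*(-2 + 22²)²/4 = 3*(-2 + 484)²/4 = (¾)*482² = (¾)*232324 = 174243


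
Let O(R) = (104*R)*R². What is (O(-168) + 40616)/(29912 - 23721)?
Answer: -493089112/6191 ≈ -79646.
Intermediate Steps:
O(R) = 104*R³
(O(-168) + 40616)/(29912 - 23721) = (104*(-168)³ + 40616)/(29912 - 23721) = (104*(-4741632) + 40616)/6191 = (-493129728 + 40616)*(1/6191) = -493089112*1/6191 = -493089112/6191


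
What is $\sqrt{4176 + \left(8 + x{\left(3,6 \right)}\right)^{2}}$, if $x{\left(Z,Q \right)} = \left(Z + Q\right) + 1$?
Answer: $30 \sqrt{5} \approx 67.082$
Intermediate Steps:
$x{\left(Z,Q \right)} = 1 + Q + Z$ ($x{\left(Z,Q \right)} = \left(Q + Z\right) + 1 = 1 + Q + Z$)
$\sqrt{4176 + \left(8 + x{\left(3,6 \right)}\right)^{2}} = \sqrt{4176 + \left(8 + \left(1 + 6 + 3\right)\right)^{2}} = \sqrt{4176 + \left(8 + 10\right)^{2}} = \sqrt{4176 + 18^{2}} = \sqrt{4176 + 324} = \sqrt{4500} = 30 \sqrt{5}$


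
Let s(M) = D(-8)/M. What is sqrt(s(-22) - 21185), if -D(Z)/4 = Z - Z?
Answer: I*sqrt(21185) ≈ 145.55*I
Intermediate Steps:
D(Z) = 0 (D(Z) = -4*(Z - Z) = -4*0 = 0)
s(M) = 0 (s(M) = 0/M = 0)
sqrt(s(-22) - 21185) = sqrt(0 - 21185) = sqrt(-21185) = I*sqrt(21185)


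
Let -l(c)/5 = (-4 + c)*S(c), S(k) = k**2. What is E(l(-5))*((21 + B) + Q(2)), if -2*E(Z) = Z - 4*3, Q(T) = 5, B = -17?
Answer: -10017/2 ≈ -5008.5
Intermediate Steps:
l(c) = -5*c**2*(-4 + c) (l(c) = -5*(-4 + c)*c**2 = -5*c**2*(-4 + c))
E(Z) = 6 - Z/2 (E(Z) = -(Z - 4*3)/2 = -(Z - 12)/2 = -(-12 + Z)/2 = 6 - Z/2)
E(l(-5))*((21 + B) + Q(2)) = (6 - 5*(-5)**2*(4 - 1*(-5))/2)*((21 - 17) + 5) = (6 - 5*25*(4 + 5)/2)*(4 + 5) = (6 - 5*25*9/2)*9 = (6 - 1/2*1125)*9 = (6 - 1125/2)*9 = -1113/2*9 = -10017/2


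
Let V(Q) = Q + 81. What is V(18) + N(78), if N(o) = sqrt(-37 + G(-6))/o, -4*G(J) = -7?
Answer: 99 + I*sqrt(141)/156 ≈ 99.0 + 0.076118*I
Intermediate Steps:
G(J) = 7/4 (G(J) = -1/4*(-7) = 7/4)
V(Q) = 81 + Q
N(o) = I*sqrt(141)/(2*o) (N(o) = sqrt(-37 + 7/4)/o = sqrt(-141/4)/o = (I*sqrt(141)/2)/o = I*sqrt(141)/(2*o))
V(18) + N(78) = (81 + 18) + (1/2)*I*sqrt(141)/78 = 99 + (1/2)*I*sqrt(141)*(1/78) = 99 + I*sqrt(141)/156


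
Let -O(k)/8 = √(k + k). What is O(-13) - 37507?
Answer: -37507 - 8*I*√26 ≈ -37507.0 - 40.792*I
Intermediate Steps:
O(k) = -8*√2*√k (O(k) = -8*√(k + k) = -8*√2*√k)
O(-13) - 37507 = -8*√2*√(-13) - 37507 = -8*√2*I*√13 - 37507 = -8*I*√26 - 37507 = -37507 - 8*I*√26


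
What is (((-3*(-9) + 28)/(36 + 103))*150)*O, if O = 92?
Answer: 759000/139 ≈ 5460.4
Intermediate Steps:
(((-3*(-9) + 28)/(36 + 103))*150)*O = (((-3*(-9) + 28)/(36 + 103))*150)*92 = (((27 + 28)/139)*150)*92 = ((55*(1/139))*150)*92 = ((55/139)*150)*92 = (8250/139)*92 = 759000/139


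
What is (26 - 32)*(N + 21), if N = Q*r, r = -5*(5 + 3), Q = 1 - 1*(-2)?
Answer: 594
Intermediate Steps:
Q = 3 (Q = 1 + 2 = 3)
r = -40 (r = -5*8 = -40)
N = -120 (N = 3*(-40) = -120)
(26 - 32)*(N + 21) = (26 - 32)*(-120 + 21) = -6*(-99) = 594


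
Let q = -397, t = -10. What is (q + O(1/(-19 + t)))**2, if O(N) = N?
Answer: 132572196/841 ≈ 1.5764e+5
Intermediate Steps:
(q + O(1/(-19 + t)))**2 = (-397 + 1/(-19 - 10))**2 = (-397 + 1/(-29))**2 = (-397 - 1/29)**2 = (-11514/29)**2 = 132572196/841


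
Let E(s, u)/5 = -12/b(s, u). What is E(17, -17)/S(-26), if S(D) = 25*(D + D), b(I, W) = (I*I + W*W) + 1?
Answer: 1/12545 ≈ 7.9713e-5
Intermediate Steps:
b(I, W) = 1 + I**2 + W**2 (b(I, W) = (I**2 + W**2) + 1 = 1 + I**2 + W**2)
S(D) = 50*D (S(D) = 25*(2*D) = 50*D)
E(s, u) = -60/(1 + s**2 + u**2) (E(s, u) = 5*(-12/(1 + s**2 + u**2)) = -60/(1 + s**2 + u**2))
E(17, -17)/S(-26) = (-60/(1 + 17**2 + (-17)**2))/((50*(-26))) = -60/(1 + 289 + 289)/(-1300) = -60/579*(-1/1300) = -60*1/579*(-1/1300) = -20/193*(-1/1300) = 1/12545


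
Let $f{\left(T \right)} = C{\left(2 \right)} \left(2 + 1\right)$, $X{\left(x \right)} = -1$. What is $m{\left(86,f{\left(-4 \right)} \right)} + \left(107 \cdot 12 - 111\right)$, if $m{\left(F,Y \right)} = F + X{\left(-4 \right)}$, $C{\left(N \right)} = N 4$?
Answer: $1258$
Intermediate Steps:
$C{\left(N \right)} = 4 N$
$f{\left(T \right)} = 24$ ($f{\left(T \right)} = 4 \cdot 2 \left(2 + 1\right) = 8 \cdot 3 = 24$)
$m{\left(F,Y \right)} = -1 + F$ ($m{\left(F,Y \right)} = F - 1 = -1 + F$)
$m{\left(86,f{\left(-4 \right)} \right)} + \left(107 \cdot 12 - 111\right) = \left(-1 + 86\right) + \left(107 \cdot 12 - 111\right) = 85 + \left(1284 - 111\right) = 85 + 1173 = 1258$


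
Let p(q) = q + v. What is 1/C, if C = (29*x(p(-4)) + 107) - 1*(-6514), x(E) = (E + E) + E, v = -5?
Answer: 1/5838 ≈ 0.00017129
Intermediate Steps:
p(q) = -5 + q (p(q) = q - 5 = -5 + q)
x(E) = 3*E (x(E) = 2*E + E = 3*E)
C = 5838 (C = (29*(3*(-5 - 4)) + 107) - 1*(-6514) = (29*(3*(-9)) + 107) + 6514 = (29*(-27) + 107) + 6514 = (-783 + 107) + 6514 = -676 + 6514 = 5838)
1/C = 1/5838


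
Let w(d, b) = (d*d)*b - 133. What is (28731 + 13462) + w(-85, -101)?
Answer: -687665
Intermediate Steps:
w(d, b) = -133 + b*d² (w(d, b) = d²*b - 133 = b*d² - 133 = -133 + b*d²)
(28731 + 13462) + w(-85, -101) = (28731 + 13462) + (-133 - 101*(-85)²) = 42193 + (-133 - 101*7225) = 42193 + (-133 - 729725) = 42193 - 729858 = -687665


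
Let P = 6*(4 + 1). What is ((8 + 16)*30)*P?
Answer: 21600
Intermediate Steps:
P = 30 (P = 6*5 = 30)
((8 + 16)*30)*P = ((8 + 16)*30)*30 = (24*30)*30 = 720*30 = 21600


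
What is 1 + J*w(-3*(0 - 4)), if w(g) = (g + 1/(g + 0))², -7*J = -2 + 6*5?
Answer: -20989/36 ≈ -583.03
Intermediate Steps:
J = -4 (J = -(-2 + 6*5)/7 = -(-2 + 30)/7 = -⅐*28 = -4)
w(g) = (g + 1/g)²
1 + J*w(-3*(0 - 4)) = 1 - 4*(1 + (-3*(0 - 4))²)²/(-3*(0 - 4))² = 1 - 4*(1 + (-3*(-4))²)²/(-3*(-4))² = 1 - 4*(1 + 12²)²/12² = 1 - (1 + 144)²/36 = 1 - 145²/36 = 1 - 21025/36 = -20989/36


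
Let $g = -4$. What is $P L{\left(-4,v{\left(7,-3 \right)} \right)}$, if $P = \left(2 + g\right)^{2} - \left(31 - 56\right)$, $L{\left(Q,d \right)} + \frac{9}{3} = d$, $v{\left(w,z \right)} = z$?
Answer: $-174$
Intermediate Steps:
$L{\left(Q,d \right)} = -3 + d$
$P = 29$ ($P = \left(2 - 4\right)^{2} - \left(31 - 56\right) = \left(-2\right)^{2} - \left(31 - 56\right) = 4 - -25 = 4 + 25 = 29$)
$P L{\left(-4,v{\left(7,-3 \right)} \right)} = 29 \left(-3 - 3\right) = 29 \left(-6\right) = -174$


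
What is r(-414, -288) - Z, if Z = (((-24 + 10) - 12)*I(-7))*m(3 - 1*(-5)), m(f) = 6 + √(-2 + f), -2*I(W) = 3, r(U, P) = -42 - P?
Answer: 12 - 39*√6 ≈ -83.530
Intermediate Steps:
I(W) = -3/2 (I(W) = -½*3 = -3/2)
Z = 234 + 39*√6 (Z = (((-24 + 10) - 12)*(-3/2))*(6 + √(-2 + (3 - 1*(-5)))) = ((-14 - 12)*(-3/2))*(6 + √(-2 + (3 + 5))) = (-26*(-3/2))*(6 + √(-2 + 8)) = 39*(6 + √6) = 234 + 39*√6 ≈ 329.53)
r(-414, -288) - Z = (-42 - 1*(-288)) - (234 + 39*√6) = (-42 + 288) + (-234 - 39*√6) = 246 + (-234 - 39*√6) = 12 - 39*√6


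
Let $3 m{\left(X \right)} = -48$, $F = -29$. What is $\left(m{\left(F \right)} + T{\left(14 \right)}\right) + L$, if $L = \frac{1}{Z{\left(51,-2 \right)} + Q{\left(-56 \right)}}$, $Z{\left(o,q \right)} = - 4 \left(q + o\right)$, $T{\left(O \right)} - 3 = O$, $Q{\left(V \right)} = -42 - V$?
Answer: $\frac{181}{182} \approx 0.99451$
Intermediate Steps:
$m{\left(X \right)} = -16$ ($m{\left(X \right)} = \frac{1}{3} \left(-48\right) = -16$)
$T{\left(O \right)} = 3 + O$
$Z{\left(o,q \right)} = - 4 o - 4 q$ ($Z{\left(o,q \right)} = - 4 \left(o + q\right) = - 4 o - 4 q$)
$L = - \frac{1}{182}$ ($L = \frac{1}{\left(\left(-4\right) 51 - -8\right) - -14} = \frac{1}{\left(-204 + 8\right) + \left(-42 + 56\right)} = \frac{1}{-196 + 14} = \frac{1}{-182} = - \frac{1}{182} \approx -0.0054945$)
$\left(m{\left(F \right)} + T{\left(14 \right)}\right) + L = \left(-16 + \left(3 + 14\right)\right) - \frac{1}{182} = \left(-16 + 17\right) - \frac{1}{182} = 1 - \frac{1}{182} = \frac{181}{182}$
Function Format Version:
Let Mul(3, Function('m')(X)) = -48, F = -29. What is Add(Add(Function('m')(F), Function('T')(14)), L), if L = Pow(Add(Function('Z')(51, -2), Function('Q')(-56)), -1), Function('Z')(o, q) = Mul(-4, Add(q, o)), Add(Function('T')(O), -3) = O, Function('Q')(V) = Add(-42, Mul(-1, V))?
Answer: Rational(181, 182) ≈ 0.99451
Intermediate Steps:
Function('m')(X) = -16 (Function('m')(X) = Mul(Rational(1, 3), -48) = -16)
Function('T')(O) = Add(3, O)
Function('Z')(o, q) = Add(Mul(-4, o), Mul(-4, q)) (Function('Z')(o, q) = Mul(-4, Add(o, q)) = Add(Mul(-4, o), Mul(-4, q)))
L = Rational(-1, 182) (L = Pow(Add(Add(Mul(-4, 51), Mul(-4, -2)), Add(-42, Mul(-1, -56))), -1) = Pow(Add(Add(-204, 8), Add(-42, 56)), -1) = Pow(Add(-196, 14), -1) = Pow(-182, -1) = Rational(-1, 182) ≈ -0.0054945)
Add(Add(Function('m')(F), Function('T')(14)), L) = Add(Add(-16, Add(3, 14)), Rational(-1, 182)) = Add(Add(-16, 17), Rational(-1, 182)) = Add(1, Rational(-1, 182)) = Rational(181, 182)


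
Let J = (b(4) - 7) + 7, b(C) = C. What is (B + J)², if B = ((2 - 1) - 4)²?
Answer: 169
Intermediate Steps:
B = 9 (B = (1 - 4)² = (-3)² = 9)
J = 4 (J = (4 - 7) + 7 = -3 + 7 = 4)
(B + J)² = (9 + 4)² = 13² = 169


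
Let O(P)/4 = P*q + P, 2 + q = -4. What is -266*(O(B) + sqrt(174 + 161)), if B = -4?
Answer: -21280 - 266*sqrt(335) ≈ -26149.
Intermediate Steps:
q = -6 (q = -2 - 4 = -6)
O(P) = -20*P (O(P) = 4*(P*(-6) + P) = 4*(-6*P + P) = 4*(-5*P) = -20*P)
-266*(O(B) + sqrt(174 + 161)) = -266*(-20*(-4) + sqrt(174 + 161)) = -266*(80 + sqrt(335)) = -21280 - 266*sqrt(335)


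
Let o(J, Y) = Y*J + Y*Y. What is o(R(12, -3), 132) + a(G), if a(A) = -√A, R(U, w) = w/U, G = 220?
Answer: 17391 - 2*√55 ≈ 17376.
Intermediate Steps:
o(J, Y) = Y² + J*Y (o(J, Y) = J*Y + Y² = Y² + J*Y)
o(R(12, -3), 132) + a(G) = 132*(-3/12 + 132) - √220 = 132*(-3*1/12 + 132) - 2*√55 = 132*(-¼ + 132) - 2*√55 = 132*(527/4) - 2*√55 = 17391 - 2*√55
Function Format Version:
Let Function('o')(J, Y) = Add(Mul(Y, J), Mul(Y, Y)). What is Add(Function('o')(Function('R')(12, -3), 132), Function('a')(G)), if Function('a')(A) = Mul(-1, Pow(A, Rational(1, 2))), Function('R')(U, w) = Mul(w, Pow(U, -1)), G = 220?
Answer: Add(17391, Mul(-2, Pow(55, Rational(1, 2)))) ≈ 17376.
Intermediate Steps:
Function('o')(J, Y) = Add(Pow(Y, 2), Mul(J, Y)) (Function('o')(J, Y) = Add(Mul(J, Y), Pow(Y, 2)) = Add(Pow(Y, 2), Mul(J, Y)))
Add(Function('o')(Function('R')(12, -3), 132), Function('a')(G)) = Add(Mul(132, Add(Mul(-3, Pow(12, -1)), 132)), Mul(-1, Pow(220, Rational(1, 2)))) = Add(Mul(132, Add(Mul(-3, Rational(1, 12)), 132)), Mul(-1, Mul(2, Pow(55, Rational(1, 2))))) = Add(Mul(132, Add(Rational(-1, 4), 132)), Mul(-2, Pow(55, Rational(1, 2)))) = Add(Mul(132, Rational(527, 4)), Mul(-2, Pow(55, Rational(1, 2)))) = Add(17391, Mul(-2, Pow(55, Rational(1, 2))))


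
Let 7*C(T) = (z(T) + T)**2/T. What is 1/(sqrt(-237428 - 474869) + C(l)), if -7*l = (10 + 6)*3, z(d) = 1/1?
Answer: -3953712/3940361449249 - 5531904*I*sqrt(712297)/3940361449249 ≈ -1.0034e-6 - 0.0011849*I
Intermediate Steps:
z(d) = 1
l = -48/7 (l = -(10 + 6)*3/7 = -16*3/7 = -1/7*48 = -48/7 ≈ -6.8571)
C(T) = (1 + T)**2/(7*T) (C(T) = ((1 + T)**2/T)/7 = (1 + T)**2/(7*T))
1/(sqrt(-237428 - 474869) + C(l)) = 1/(sqrt(-237428 - 474869) + (1 - 48/7)**2/(7*(-48/7))) = 1/(sqrt(-712297) + (1/7)*(-7/48)*(-41/7)**2) = 1/(I*sqrt(712297) + (1/7)*(-7/48)*(1681/49)) = 1/(I*sqrt(712297) - 1681/2352) = 1/(-1681/2352 + I*sqrt(712297))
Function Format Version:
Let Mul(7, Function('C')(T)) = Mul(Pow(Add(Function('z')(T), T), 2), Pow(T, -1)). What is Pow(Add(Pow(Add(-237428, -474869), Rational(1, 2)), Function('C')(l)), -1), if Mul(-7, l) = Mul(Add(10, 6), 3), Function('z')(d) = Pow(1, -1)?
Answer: Add(Rational(-3953712, 3940361449249), Mul(Rational(-5531904, 3940361449249), I, Pow(712297, Rational(1, 2)))) ≈ Add(-1.0034e-6, Mul(-0.0011849, I))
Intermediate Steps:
Function('z')(d) = 1
l = Rational(-48, 7) (l = Mul(Rational(-1, 7), Mul(Add(10, 6), 3)) = Mul(Rational(-1, 7), Mul(16, 3)) = Mul(Rational(-1, 7), 48) = Rational(-48, 7) ≈ -6.8571)
Function('C')(T) = Mul(Rational(1, 7), Pow(T, -1), Pow(Add(1, T), 2)) (Function('C')(T) = Mul(Rational(1, 7), Mul(Pow(Add(1, T), 2), Pow(T, -1))) = Mul(Rational(1, 7), Mul(Pow(T, -1), Pow(Add(1, T), 2))) = Mul(Rational(1, 7), Pow(T, -1), Pow(Add(1, T), 2)))
Pow(Add(Pow(Add(-237428, -474869), Rational(1, 2)), Function('C')(l)), -1) = Pow(Add(Pow(Add(-237428, -474869), Rational(1, 2)), Mul(Rational(1, 7), Pow(Rational(-48, 7), -1), Pow(Add(1, Rational(-48, 7)), 2))), -1) = Pow(Add(Pow(-712297, Rational(1, 2)), Mul(Rational(1, 7), Rational(-7, 48), Pow(Rational(-41, 7), 2))), -1) = Pow(Add(Mul(I, Pow(712297, Rational(1, 2))), Mul(Rational(1, 7), Rational(-7, 48), Rational(1681, 49))), -1) = Pow(Add(Mul(I, Pow(712297, Rational(1, 2))), Rational(-1681, 2352)), -1) = Pow(Add(Rational(-1681, 2352), Mul(I, Pow(712297, Rational(1, 2)))), -1)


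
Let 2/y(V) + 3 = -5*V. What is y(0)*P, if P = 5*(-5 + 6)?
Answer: -10/3 ≈ -3.3333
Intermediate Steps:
P = 5 (P = 5*1 = 5)
y(V) = 2/(-3 - 5*V)
y(0)*P = -2/(3 + 5*0)*5 = -2/(3 + 0)*5 = -2/3*5 = -2*⅓*5 = -⅔*5 = -10/3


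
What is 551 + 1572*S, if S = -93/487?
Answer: 122141/487 ≈ 250.80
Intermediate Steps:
S = -93/487 (S = -93*1/487 = -93/487 ≈ -0.19097)
551 + 1572*S = 551 + 1572*(-93/487) = 551 - 146196/487 = 122141/487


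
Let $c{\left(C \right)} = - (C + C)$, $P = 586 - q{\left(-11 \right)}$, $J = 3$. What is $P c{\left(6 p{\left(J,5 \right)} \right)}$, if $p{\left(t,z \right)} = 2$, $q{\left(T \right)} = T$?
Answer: $-14328$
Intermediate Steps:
$P = 597$ ($P = 586 - -11 = 586 + 11 = 597$)
$c{\left(C \right)} = - 2 C$
$P c{\left(6 p{\left(J,5 \right)} \right)} = 597 \left(- 2 \cdot 6 \cdot 2\right) = 597 \left(\left(-2\right) 12\right) = 597 \left(-24\right) = -14328$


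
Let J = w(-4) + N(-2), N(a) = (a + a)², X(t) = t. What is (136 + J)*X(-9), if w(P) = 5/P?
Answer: -5427/4 ≈ -1356.8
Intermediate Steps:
N(a) = 4*a² (N(a) = (2*a)² = 4*a²)
J = 59/4 (J = 5/(-4) + 4*(-2)² = 5*(-¼) + 4*4 = -5/4 + 16 = 59/4 ≈ 14.750)
(136 + J)*X(-9) = (136 + 59/4)*(-9) = (603/4)*(-9) = -5427/4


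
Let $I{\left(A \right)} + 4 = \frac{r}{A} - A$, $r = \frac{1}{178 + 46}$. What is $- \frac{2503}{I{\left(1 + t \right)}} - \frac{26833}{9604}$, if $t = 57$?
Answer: $\frac{290698183505}{7736050812} \approx 37.577$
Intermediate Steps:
$r = \frac{1}{224} \approx 0.0044643$
$I{\left(A \right)} = -4 - A + \frac{1}{224 A}$ ($I{\left(A \right)} = -4 - \left(A - \frac{1}{224 A}\right) = -4 - A + \frac{1}{224 A}$)
$- \frac{2503}{I{\left(1 + t \right)}} - \frac{26833}{9604} = - \frac{2503}{-4 - \left(1 + 57\right) + \frac{1}{224 \left(1 + 57\right)}} - \frac{26833}{9604} = - \frac{2503}{-4 - 58 + \frac{1}{224 \cdot 58}} - \frac{26833}{9604} = - \frac{2503}{-4 - 58 + \frac{1}{224} \cdot \frac{1}{58}} - \frac{26833}{9604} = - \frac{2503}{-4 - 58 + \frac{1}{12992}} - \frac{26833}{9604} = - \frac{2503}{- \frac{805503}{12992}} - \frac{26833}{9604} = \left(-2503\right) \left(- \frac{12992}{805503}\right) - \frac{26833}{9604} = \frac{32518976}{805503} - \frac{26833}{9604} = \frac{290698183505}{7736050812}$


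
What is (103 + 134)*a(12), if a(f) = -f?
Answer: -2844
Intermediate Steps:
(103 + 134)*a(12) = (103 + 134)*(-1*12) = 237*(-12) = -2844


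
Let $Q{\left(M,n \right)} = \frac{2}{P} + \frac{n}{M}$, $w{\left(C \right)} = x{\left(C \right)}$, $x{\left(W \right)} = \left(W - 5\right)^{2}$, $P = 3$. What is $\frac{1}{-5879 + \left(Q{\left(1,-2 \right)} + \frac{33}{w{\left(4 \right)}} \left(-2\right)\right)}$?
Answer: $- \frac{3}{17839} \approx -0.00016817$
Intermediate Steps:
$x{\left(W \right)} = \left(-5 + W\right)^{2}$
$w{\left(C \right)} = \left(-5 + C\right)^{2}$
$Q{\left(M,n \right)} = \frac{2}{3} + \frac{n}{M}$
$\frac{1}{-5879 + \left(Q{\left(1,-2 \right)} + \frac{33}{w{\left(4 \right)}} \left(-2\right)\right)} = \frac{1}{-5879 + \left(\left(\frac{2}{3} - \frac{2}{1}\right) + \frac{33}{\left(-5 + 4\right)^{2}} \left(-2\right)\right)} = \frac{1}{-5879 + \left(\left(\frac{2}{3} - 2\right) + \frac{33}{\left(-1\right)^{2}} \left(-2\right)\right)} = \frac{1}{-5879 + \left(\left(\frac{2}{3} - 2\right) + \frac{33}{1} \left(-2\right)\right)} = \frac{1}{-5879 + \left(- \frac{4}{3} + 33 \cdot 1 \left(-2\right)\right)} = \frac{1}{-5879 + \left(- \frac{4}{3} + 33 \left(-2\right)\right)} = \frac{1}{-5879 - \frac{202}{3}} = \frac{1}{- \frac{17839}{3}} = - \frac{3}{17839}$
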